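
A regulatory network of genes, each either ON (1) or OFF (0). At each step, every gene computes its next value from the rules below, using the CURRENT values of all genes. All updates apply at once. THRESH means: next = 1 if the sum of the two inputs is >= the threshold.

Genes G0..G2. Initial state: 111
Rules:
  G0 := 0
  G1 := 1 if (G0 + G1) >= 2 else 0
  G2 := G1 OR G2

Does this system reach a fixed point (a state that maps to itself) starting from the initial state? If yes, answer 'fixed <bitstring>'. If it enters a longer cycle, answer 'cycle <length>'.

Answer: fixed 001

Derivation:
Step 0: 111
Step 1: G0=0(const) G1=(1+1>=2)=1 G2=G1|G2=1|1=1 -> 011
Step 2: G0=0(const) G1=(0+1>=2)=0 G2=G1|G2=1|1=1 -> 001
Step 3: G0=0(const) G1=(0+0>=2)=0 G2=G1|G2=0|1=1 -> 001
Fixed point reached at step 2: 001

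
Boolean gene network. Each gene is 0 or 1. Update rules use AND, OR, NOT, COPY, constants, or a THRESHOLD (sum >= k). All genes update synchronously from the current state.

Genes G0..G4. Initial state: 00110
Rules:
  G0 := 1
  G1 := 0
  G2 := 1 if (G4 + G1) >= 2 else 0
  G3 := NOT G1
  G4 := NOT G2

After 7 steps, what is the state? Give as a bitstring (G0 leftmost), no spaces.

Step 1: G0=1(const) G1=0(const) G2=(0+0>=2)=0 G3=NOT G1=NOT 0=1 G4=NOT G2=NOT 1=0 -> 10010
Step 2: G0=1(const) G1=0(const) G2=(0+0>=2)=0 G3=NOT G1=NOT 0=1 G4=NOT G2=NOT 0=1 -> 10011
Step 3: G0=1(const) G1=0(const) G2=(1+0>=2)=0 G3=NOT G1=NOT 0=1 G4=NOT G2=NOT 0=1 -> 10011
Step 4: G0=1(const) G1=0(const) G2=(1+0>=2)=0 G3=NOT G1=NOT 0=1 G4=NOT G2=NOT 0=1 -> 10011
Step 5: G0=1(const) G1=0(const) G2=(1+0>=2)=0 G3=NOT G1=NOT 0=1 G4=NOT G2=NOT 0=1 -> 10011
Step 6: G0=1(const) G1=0(const) G2=(1+0>=2)=0 G3=NOT G1=NOT 0=1 G4=NOT G2=NOT 0=1 -> 10011
Step 7: G0=1(const) G1=0(const) G2=(1+0>=2)=0 G3=NOT G1=NOT 0=1 G4=NOT G2=NOT 0=1 -> 10011

10011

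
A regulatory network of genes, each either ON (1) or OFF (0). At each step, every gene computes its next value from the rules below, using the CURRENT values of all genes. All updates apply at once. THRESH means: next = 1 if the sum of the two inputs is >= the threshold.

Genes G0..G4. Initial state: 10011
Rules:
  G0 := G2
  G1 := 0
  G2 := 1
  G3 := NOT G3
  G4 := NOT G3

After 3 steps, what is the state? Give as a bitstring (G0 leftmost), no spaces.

Step 1: G0=G2=0 G1=0(const) G2=1(const) G3=NOT G3=NOT 1=0 G4=NOT G3=NOT 1=0 -> 00100
Step 2: G0=G2=1 G1=0(const) G2=1(const) G3=NOT G3=NOT 0=1 G4=NOT G3=NOT 0=1 -> 10111
Step 3: G0=G2=1 G1=0(const) G2=1(const) G3=NOT G3=NOT 1=0 G4=NOT G3=NOT 1=0 -> 10100

10100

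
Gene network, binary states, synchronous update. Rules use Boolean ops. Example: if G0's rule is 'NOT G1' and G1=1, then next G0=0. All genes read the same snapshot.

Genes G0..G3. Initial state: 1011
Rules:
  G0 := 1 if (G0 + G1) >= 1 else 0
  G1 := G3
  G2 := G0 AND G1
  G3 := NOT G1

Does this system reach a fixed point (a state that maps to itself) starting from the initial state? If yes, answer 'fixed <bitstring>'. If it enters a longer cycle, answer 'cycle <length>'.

Answer: cycle 4

Derivation:
Step 0: 1011
Step 1: G0=(1+0>=1)=1 G1=G3=1 G2=G0&G1=1&0=0 G3=NOT G1=NOT 0=1 -> 1101
Step 2: G0=(1+1>=1)=1 G1=G3=1 G2=G0&G1=1&1=1 G3=NOT G1=NOT 1=0 -> 1110
Step 3: G0=(1+1>=1)=1 G1=G3=0 G2=G0&G1=1&1=1 G3=NOT G1=NOT 1=0 -> 1010
Step 4: G0=(1+0>=1)=1 G1=G3=0 G2=G0&G1=1&0=0 G3=NOT G1=NOT 0=1 -> 1001
Step 5: G0=(1+0>=1)=1 G1=G3=1 G2=G0&G1=1&0=0 G3=NOT G1=NOT 0=1 -> 1101
Cycle of length 4 starting at step 1 -> no fixed point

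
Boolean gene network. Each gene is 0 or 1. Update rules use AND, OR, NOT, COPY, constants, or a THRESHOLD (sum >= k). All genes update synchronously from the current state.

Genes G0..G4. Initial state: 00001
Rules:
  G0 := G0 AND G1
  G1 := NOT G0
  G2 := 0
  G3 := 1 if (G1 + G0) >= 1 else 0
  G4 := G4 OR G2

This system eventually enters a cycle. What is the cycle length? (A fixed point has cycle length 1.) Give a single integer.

Answer: 1

Derivation:
Step 0: 00001
Step 1: G0=G0&G1=0&0=0 G1=NOT G0=NOT 0=1 G2=0(const) G3=(0+0>=1)=0 G4=G4|G2=1|0=1 -> 01001
Step 2: G0=G0&G1=0&1=0 G1=NOT G0=NOT 0=1 G2=0(const) G3=(1+0>=1)=1 G4=G4|G2=1|0=1 -> 01011
Step 3: G0=G0&G1=0&1=0 G1=NOT G0=NOT 0=1 G2=0(const) G3=(1+0>=1)=1 G4=G4|G2=1|0=1 -> 01011
State from step 3 equals state from step 2 -> cycle length 1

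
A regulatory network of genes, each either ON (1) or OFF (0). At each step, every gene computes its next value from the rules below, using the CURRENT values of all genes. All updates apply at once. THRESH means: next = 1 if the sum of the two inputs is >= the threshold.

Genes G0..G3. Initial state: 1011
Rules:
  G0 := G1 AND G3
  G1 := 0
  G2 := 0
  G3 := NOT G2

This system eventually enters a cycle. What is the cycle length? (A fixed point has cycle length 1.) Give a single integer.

Answer: 1

Derivation:
Step 0: 1011
Step 1: G0=G1&G3=0&1=0 G1=0(const) G2=0(const) G3=NOT G2=NOT 1=0 -> 0000
Step 2: G0=G1&G3=0&0=0 G1=0(const) G2=0(const) G3=NOT G2=NOT 0=1 -> 0001
Step 3: G0=G1&G3=0&1=0 G1=0(const) G2=0(const) G3=NOT G2=NOT 0=1 -> 0001
State from step 3 equals state from step 2 -> cycle length 1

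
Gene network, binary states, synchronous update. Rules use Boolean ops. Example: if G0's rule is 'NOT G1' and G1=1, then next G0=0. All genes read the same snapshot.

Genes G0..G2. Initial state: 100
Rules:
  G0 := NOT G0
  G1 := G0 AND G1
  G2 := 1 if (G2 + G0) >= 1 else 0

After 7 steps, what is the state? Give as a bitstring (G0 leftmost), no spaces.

Step 1: G0=NOT G0=NOT 1=0 G1=G0&G1=1&0=0 G2=(0+1>=1)=1 -> 001
Step 2: G0=NOT G0=NOT 0=1 G1=G0&G1=0&0=0 G2=(1+0>=1)=1 -> 101
Step 3: G0=NOT G0=NOT 1=0 G1=G0&G1=1&0=0 G2=(1+1>=1)=1 -> 001
Step 4: G0=NOT G0=NOT 0=1 G1=G0&G1=0&0=0 G2=(1+0>=1)=1 -> 101
Step 5: G0=NOT G0=NOT 1=0 G1=G0&G1=1&0=0 G2=(1+1>=1)=1 -> 001
Step 6: G0=NOT G0=NOT 0=1 G1=G0&G1=0&0=0 G2=(1+0>=1)=1 -> 101
Step 7: G0=NOT G0=NOT 1=0 G1=G0&G1=1&0=0 G2=(1+1>=1)=1 -> 001

001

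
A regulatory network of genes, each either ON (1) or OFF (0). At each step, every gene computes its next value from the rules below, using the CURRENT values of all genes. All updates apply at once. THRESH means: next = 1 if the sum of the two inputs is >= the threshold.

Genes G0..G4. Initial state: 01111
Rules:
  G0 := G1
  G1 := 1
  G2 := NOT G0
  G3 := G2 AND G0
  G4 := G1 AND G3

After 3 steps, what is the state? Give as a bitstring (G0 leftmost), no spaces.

Step 1: G0=G1=1 G1=1(const) G2=NOT G0=NOT 0=1 G3=G2&G0=1&0=0 G4=G1&G3=1&1=1 -> 11101
Step 2: G0=G1=1 G1=1(const) G2=NOT G0=NOT 1=0 G3=G2&G0=1&1=1 G4=G1&G3=1&0=0 -> 11010
Step 3: G0=G1=1 G1=1(const) G2=NOT G0=NOT 1=0 G3=G2&G0=0&1=0 G4=G1&G3=1&1=1 -> 11001

11001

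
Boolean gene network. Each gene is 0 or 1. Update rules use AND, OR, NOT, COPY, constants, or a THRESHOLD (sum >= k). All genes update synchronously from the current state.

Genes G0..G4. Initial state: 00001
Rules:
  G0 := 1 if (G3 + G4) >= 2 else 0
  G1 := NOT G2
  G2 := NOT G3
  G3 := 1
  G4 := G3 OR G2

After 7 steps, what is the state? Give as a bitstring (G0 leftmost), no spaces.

Step 1: G0=(0+1>=2)=0 G1=NOT G2=NOT 0=1 G2=NOT G3=NOT 0=1 G3=1(const) G4=G3|G2=0|0=0 -> 01110
Step 2: G0=(1+0>=2)=0 G1=NOT G2=NOT 1=0 G2=NOT G3=NOT 1=0 G3=1(const) G4=G3|G2=1|1=1 -> 00011
Step 3: G0=(1+1>=2)=1 G1=NOT G2=NOT 0=1 G2=NOT G3=NOT 1=0 G3=1(const) G4=G3|G2=1|0=1 -> 11011
Step 4: G0=(1+1>=2)=1 G1=NOT G2=NOT 0=1 G2=NOT G3=NOT 1=0 G3=1(const) G4=G3|G2=1|0=1 -> 11011
Step 5: G0=(1+1>=2)=1 G1=NOT G2=NOT 0=1 G2=NOT G3=NOT 1=0 G3=1(const) G4=G3|G2=1|0=1 -> 11011
Step 6: G0=(1+1>=2)=1 G1=NOT G2=NOT 0=1 G2=NOT G3=NOT 1=0 G3=1(const) G4=G3|G2=1|0=1 -> 11011
Step 7: G0=(1+1>=2)=1 G1=NOT G2=NOT 0=1 G2=NOT G3=NOT 1=0 G3=1(const) G4=G3|G2=1|0=1 -> 11011

11011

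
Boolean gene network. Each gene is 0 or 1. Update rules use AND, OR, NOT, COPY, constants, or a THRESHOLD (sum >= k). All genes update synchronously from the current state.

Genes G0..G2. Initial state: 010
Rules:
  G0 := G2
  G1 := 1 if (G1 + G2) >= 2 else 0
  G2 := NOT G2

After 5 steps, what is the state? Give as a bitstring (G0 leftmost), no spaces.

Step 1: G0=G2=0 G1=(1+0>=2)=0 G2=NOT G2=NOT 0=1 -> 001
Step 2: G0=G2=1 G1=(0+1>=2)=0 G2=NOT G2=NOT 1=0 -> 100
Step 3: G0=G2=0 G1=(0+0>=2)=0 G2=NOT G2=NOT 0=1 -> 001
Step 4: G0=G2=1 G1=(0+1>=2)=0 G2=NOT G2=NOT 1=0 -> 100
Step 5: G0=G2=0 G1=(0+0>=2)=0 G2=NOT G2=NOT 0=1 -> 001

001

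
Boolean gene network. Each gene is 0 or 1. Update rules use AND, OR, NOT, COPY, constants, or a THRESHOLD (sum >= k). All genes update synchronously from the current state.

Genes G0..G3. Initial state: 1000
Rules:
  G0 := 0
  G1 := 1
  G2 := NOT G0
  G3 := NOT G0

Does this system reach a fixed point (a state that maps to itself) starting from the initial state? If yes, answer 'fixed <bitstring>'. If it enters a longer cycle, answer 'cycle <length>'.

Answer: fixed 0111

Derivation:
Step 0: 1000
Step 1: G0=0(const) G1=1(const) G2=NOT G0=NOT 1=0 G3=NOT G0=NOT 1=0 -> 0100
Step 2: G0=0(const) G1=1(const) G2=NOT G0=NOT 0=1 G3=NOT G0=NOT 0=1 -> 0111
Step 3: G0=0(const) G1=1(const) G2=NOT G0=NOT 0=1 G3=NOT G0=NOT 0=1 -> 0111
Fixed point reached at step 2: 0111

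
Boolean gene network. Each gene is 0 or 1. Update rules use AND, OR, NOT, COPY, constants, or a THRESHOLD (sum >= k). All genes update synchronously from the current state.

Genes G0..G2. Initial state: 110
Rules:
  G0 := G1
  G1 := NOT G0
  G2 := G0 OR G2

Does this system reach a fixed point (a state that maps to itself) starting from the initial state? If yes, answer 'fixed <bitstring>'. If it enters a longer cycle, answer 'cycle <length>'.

Answer: cycle 4

Derivation:
Step 0: 110
Step 1: G0=G1=1 G1=NOT G0=NOT 1=0 G2=G0|G2=1|0=1 -> 101
Step 2: G0=G1=0 G1=NOT G0=NOT 1=0 G2=G0|G2=1|1=1 -> 001
Step 3: G0=G1=0 G1=NOT G0=NOT 0=1 G2=G0|G2=0|1=1 -> 011
Step 4: G0=G1=1 G1=NOT G0=NOT 0=1 G2=G0|G2=0|1=1 -> 111
Step 5: G0=G1=1 G1=NOT G0=NOT 1=0 G2=G0|G2=1|1=1 -> 101
Cycle of length 4 starting at step 1 -> no fixed point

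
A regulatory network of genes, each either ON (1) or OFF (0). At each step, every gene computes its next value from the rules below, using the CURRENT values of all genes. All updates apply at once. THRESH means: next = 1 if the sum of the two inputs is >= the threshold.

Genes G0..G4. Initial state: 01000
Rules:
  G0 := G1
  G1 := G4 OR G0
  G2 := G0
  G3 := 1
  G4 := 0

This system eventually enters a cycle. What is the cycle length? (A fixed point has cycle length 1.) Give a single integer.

Step 0: 01000
Step 1: G0=G1=1 G1=G4|G0=0|0=0 G2=G0=0 G3=1(const) G4=0(const) -> 10010
Step 2: G0=G1=0 G1=G4|G0=0|1=1 G2=G0=1 G3=1(const) G4=0(const) -> 01110
Step 3: G0=G1=1 G1=G4|G0=0|0=0 G2=G0=0 G3=1(const) G4=0(const) -> 10010
State from step 3 equals state from step 1 -> cycle length 2

Answer: 2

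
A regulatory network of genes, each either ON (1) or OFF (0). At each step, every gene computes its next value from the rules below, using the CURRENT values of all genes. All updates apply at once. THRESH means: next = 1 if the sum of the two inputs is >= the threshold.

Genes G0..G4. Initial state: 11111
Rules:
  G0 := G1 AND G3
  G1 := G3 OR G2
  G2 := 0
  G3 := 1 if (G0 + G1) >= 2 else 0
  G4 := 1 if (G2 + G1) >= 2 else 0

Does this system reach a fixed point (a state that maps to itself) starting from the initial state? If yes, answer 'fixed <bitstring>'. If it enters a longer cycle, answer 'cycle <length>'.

Answer: fixed 11010

Derivation:
Step 0: 11111
Step 1: G0=G1&G3=1&1=1 G1=G3|G2=1|1=1 G2=0(const) G3=(1+1>=2)=1 G4=(1+1>=2)=1 -> 11011
Step 2: G0=G1&G3=1&1=1 G1=G3|G2=1|0=1 G2=0(const) G3=(1+1>=2)=1 G4=(0+1>=2)=0 -> 11010
Step 3: G0=G1&G3=1&1=1 G1=G3|G2=1|0=1 G2=0(const) G3=(1+1>=2)=1 G4=(0+1>=2)=0 -> 11010
Fixed point reached at step 2: 11010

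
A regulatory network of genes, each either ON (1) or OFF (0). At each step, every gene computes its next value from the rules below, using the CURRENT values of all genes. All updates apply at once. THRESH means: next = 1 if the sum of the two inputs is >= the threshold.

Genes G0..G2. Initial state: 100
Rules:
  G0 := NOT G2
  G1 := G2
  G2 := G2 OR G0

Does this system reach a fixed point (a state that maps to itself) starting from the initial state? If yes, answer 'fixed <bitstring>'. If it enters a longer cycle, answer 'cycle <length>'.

Step 0: 100
Step 1: G0=NOT G2=NOT 0=1 G1=G2=0 G2=G2|G0=0|1=1 -> 101
Step 2: G0=NOT G2=NOT 1=0 G1=G2=1 G2=G2|G0=1|1=1 -> 011
Step 3: G0=NOT G2=NOT 1=0 G1=G2=1 G2=G2|G0=1|0=1 -> 011
Fixed point reached at step 2: 011

Answer: fixed 011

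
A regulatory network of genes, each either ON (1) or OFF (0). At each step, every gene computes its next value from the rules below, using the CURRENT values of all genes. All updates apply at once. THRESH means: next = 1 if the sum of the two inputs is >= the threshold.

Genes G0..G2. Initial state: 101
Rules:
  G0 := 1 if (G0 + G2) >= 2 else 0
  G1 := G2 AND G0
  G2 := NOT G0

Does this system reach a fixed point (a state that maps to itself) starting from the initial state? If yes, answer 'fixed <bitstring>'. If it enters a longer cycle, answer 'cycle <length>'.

Answer: fixed 001

Derivation:
Step 0: 101
Step 1: G0=(1+1>=2)=1 G1=G2&G0=1&1=1 G2=NOT G0=NOT 1=0 -> 110
Step 2: G0=(1+0>=2)=0 G1=G2&G0=0&1=0 G2=NOT G0=NOT 1=0 -> 000
Step 3: G0=(0+0>=2)=0 G1=G2&G0=0&0=0 G2=NOT G0=NOT 0=1 -> 001
Step 4: G0=(0+1>=2)=0 G1=G2&G0=1&0=0 G2=NOT G0=NOT 0=1 -> 001
Fixed point reached at step 3: 001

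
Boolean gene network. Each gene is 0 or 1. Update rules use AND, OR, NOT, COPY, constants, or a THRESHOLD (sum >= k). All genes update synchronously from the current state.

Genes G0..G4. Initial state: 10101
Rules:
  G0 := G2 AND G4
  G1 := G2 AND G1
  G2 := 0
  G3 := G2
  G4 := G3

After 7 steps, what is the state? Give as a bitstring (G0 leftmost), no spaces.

Step 1: G0=G2&G4=1&1=1 G1=G2&G1=1&0=0 G2=0(const) G3=G2=1 G4=G3=0 -> 10010
Step 2: G0=G2&G4=0&0=0 G1=G2&G1=0&0=0 G2=0(const) G3=G2=0 G4=G3=1 -> 00001
Step 3: G0=G2&G4=0&1=0 G1=G2&G1=0&0=0 G2=0(const) G3=G2=0 G4=G3=0 -> 00000
Step 4: G0=G2&G4=0&0=0 G1=G2&G1=0&0=0 G2=0(const) G3=G2=0 G4=G3=0 -> 00000
Step 5: G0=G2&G4=0&0=0 G1=G2&G1=0&0=0 G2=0(const) G3=G2=0 G4=G3=0 -> 00000
Step 6: G0=G2&G4=0&0=0 G1=G2&G1=0&0=0 G2=0(const) G3=G2=0 G4=G3=0 -> 00000
Step 7: G0=G2&G4=0&0=0 G1=G2&G1=0&0=0 G2=0(const) G3=G2=0 G4=G3=0 -> 00000

00000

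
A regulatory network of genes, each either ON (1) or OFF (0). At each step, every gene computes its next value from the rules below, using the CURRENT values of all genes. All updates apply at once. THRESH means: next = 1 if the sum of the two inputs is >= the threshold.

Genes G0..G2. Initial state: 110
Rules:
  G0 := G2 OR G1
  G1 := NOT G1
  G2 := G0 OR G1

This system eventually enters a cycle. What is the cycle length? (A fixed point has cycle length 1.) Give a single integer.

Answer: 2

Derivation:
Step 0: 110
Step 1: G0=G2|G1=0|1=1 G1=NOT G1=NOT 1=0 G2=G0|G1=1|1=1 -> 101
Step 2: G0=G2|G1=1|0=1 G1=NOT G1=NOT 0=1 G2=G0|G1=1|0=1 -> 111
Step 3: G0=G2|G1=1|1=1 G1=NOT G1=NOT 1=0 G2=G0|G1=1|1=1 -> 101
State from step 3 equals state from step 1 -> cycle length 2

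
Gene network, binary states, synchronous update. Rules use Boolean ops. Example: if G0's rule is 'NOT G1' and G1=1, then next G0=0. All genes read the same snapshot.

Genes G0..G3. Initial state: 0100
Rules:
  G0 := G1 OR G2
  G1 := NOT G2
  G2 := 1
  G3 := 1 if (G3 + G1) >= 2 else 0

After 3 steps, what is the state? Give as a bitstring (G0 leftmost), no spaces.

Step 1: G0=G1|G2=1|0=1 G1=NOT G2=NOT 0=1 G2=1(const) G3=(0+1>=2)=0 -> 1110
Step 2: G0=G1|G2=1|1=1 G1=NOT G2=NOT 1=0 G2=1(const) G3=(0+1>=2)=0 -> 1010
Step 3: G0=G1|G2=0|1=1 G1=NOT G2=NOT 1=0 G2=1(const) G3=(0+0>=2)=0 -> 1010

1010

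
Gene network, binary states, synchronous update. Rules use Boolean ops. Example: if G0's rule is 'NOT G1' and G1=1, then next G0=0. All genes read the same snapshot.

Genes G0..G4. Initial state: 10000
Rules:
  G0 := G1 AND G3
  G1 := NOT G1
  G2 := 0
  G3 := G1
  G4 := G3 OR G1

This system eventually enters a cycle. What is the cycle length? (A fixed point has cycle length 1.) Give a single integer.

Step 0: 10000
Step 1: G0=G1&G3=0&0=0 G1=NOT G1=NOT 0=1 G2=0(const) G3=G1=0 G4=G3|G1=0|0=0 -> 01000
Step 2: G0=G1&G3=1&0=0 G1=NOT G1=NOT 1=0 G2=0(const) G3=G1=1 G4=G3|G1=0|1=1 -> 00011
Step 3: G0=G1&G3=0&1=0 G1=NOT G1=NOT 0=1 G2=0(const) G3=G1=0 G4=G3|G1=1|0=1 -> 01001
Step 4: G0=G1&G3=1&0=0 G1=NOT G1=NOT 1=0 G2=0(const) G3=G1=1 G4=G3|G1=0|1=1 -> 00011
State from step 4 equals state from step 2 -> cycle length 2

Answer: 2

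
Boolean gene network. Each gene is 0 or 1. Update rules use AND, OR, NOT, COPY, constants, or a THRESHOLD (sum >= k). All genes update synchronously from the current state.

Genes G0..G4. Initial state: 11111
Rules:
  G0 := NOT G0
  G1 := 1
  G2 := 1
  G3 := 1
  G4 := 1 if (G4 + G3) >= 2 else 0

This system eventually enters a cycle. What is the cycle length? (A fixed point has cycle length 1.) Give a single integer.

Step 0: 11111
Step 1: G0=NOT G0=NOT 1=0 G1=1(const) G2=1(const) G3=1(const) G4=(1+1>=2)=1 -> 01111
Step 2: G0=NOT G0=NOT 0=1 G1=1(const) G2=1(const) G3=1(const) G4=(1+1>=2)=1 -> 11111
State from step 2 equals state from step 0 -> cycle length 2

Answer: 2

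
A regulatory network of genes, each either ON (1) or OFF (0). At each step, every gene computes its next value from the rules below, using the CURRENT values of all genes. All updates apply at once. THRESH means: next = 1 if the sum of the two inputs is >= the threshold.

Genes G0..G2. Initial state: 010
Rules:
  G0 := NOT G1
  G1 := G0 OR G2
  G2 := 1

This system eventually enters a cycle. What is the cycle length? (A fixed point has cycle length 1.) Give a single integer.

Answer: 1

Derivation:
Step 0: 010
Step 1: G0=NOT G1=NOT 1=0 G1=G0|G2=0|0=0 G2=1(const) -> 001
Step 2: G0=NOT G1=NOT 0=1 G1=G0|G2=0|1=1 G2=1(const) -> 111
Step 3: G0=NOT G1=NOT 1=0 G1=G0|G2=1|1=1 G2=1(const) -> 011
Step 4: G0=NOT G1=NOT 1=0 G1=G0|G2=0|1=1 G2=1(const) -> 011
State from step 4 equals state from step 3 -> cycle length 1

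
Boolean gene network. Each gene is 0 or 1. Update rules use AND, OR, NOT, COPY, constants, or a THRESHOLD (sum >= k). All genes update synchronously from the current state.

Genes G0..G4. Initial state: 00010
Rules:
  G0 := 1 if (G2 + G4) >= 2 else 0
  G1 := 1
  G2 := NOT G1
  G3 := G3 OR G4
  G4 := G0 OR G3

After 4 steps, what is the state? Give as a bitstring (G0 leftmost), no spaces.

Step 1: G0=(0+0>=2)=0 G1=1(const) G2=NOT G1=NOT 0=1 G3=G3|G4=1|0=1 G4=G0|G3=0|1=1 -> 01111
Step 2: G0=(1+1>=2)=1 G1=1(const) G2=NOT G1=NOT 1=0 G3=G3|G4=1|1=1 G4=G0|G3=0|1=1 -> 11011
Step 3: G0=(0+1>=2)=0 G1=1(const) G2=NOT G1=NOT 1=0 G3=G3|G4=1|1=1 G4=G0|G3=1|1=1 -> 01011
Step 4: G0=(0+1>=2)=0 G1=1(const) G2=NOT G1=NOT 1=0 G3=G3|G4=1|1=1 G4=G0|G3=0|1=1 -> 01011

01011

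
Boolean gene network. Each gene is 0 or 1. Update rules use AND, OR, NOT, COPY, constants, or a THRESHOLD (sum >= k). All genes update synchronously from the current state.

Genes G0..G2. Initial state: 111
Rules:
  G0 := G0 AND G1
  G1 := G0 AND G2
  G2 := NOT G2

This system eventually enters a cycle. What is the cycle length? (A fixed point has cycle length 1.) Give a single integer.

Answer: 2

Derivation:
Step 0: 111
Step 1: G0=G0&G1=1&1=1 G1=G0&G2=1&1=1 G2=NOT G2=NOT 1=0 -> 110
Step 2: G0=G0&G1=1&1=1 G1=G0&G2=1&0=0 G2=NOT G2=NOT 0=1 -> 101
Step 3: G0=G0&G1=1&0=0 G1=G0&G2=1&1=1 G2=NOT G2=NOT 1=0 -> 010
Step 4: G0=G0&G1=0&1=0 G1=G0&G2=0&0=0 G2=NOT G2=NOT 0=1 -> 001
Step 5: G0=G0&G1=0&0=0 G1=G0&G2=0&1=0 G2=NOT G2=NOT 1=0 -> 000
Step 6: G0=G0&G1=0&0=0 G1=G0&G2=0&0=0 G2=NOT G2=NOT 0=1 -> 001
State from step 6 equals state from step 4 -> cycle length 2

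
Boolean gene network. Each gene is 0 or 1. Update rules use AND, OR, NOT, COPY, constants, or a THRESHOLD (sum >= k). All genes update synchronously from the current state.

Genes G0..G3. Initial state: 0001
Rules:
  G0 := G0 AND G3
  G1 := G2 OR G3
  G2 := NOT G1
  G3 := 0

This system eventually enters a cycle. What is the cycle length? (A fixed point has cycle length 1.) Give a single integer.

Step 0: 0001
Step 1: G0=G0&G3=0&1=0 G1=G2|G3=0|1=1 G2=NOT G1=NOT 0=1 G3=0(const) -> 0110
Step 2: G0=G0&G3=0&0=0 G1=G2|G3=1|0=1 G2=NOT G1=NOT 1=0 G3=0(const) -> 0100
Step 3: G0=G0&G3=0&0=0 G1=G2|G3=0|0=0 G2=NOT G1=NOT 1=0 G3=0(const) -> 0000
Step 4: G0=G0&G3=0&0=0 G1=G2|G3=0|0=0 G2=NOT G1=NOT 0=1 G3=0(const) -> 0010
Step 5: G0=G0&G3=0&0=0 G1=G2|G3=1|0=1 G2=NOT G1=NOT 0=1 G3=0(const) -> 0110
State from step 5 equals state from step 1 -> cycle length 4

Answer: 4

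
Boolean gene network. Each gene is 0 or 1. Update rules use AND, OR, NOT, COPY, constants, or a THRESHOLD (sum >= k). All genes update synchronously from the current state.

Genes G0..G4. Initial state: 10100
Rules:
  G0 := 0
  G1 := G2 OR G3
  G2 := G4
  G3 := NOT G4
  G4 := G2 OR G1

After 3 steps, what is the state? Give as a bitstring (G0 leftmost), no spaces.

Step 1: G0=0(const) G1=G2|G3=1|0=1 G2=G4=0 G3=NOT G4=NOT 0=1 G4=G2|G1=1|0=1 -> 01011
Step 2: G0=0(const) G1=G2|G3=0|1=1 G2=G4=1 G3=NOT G4=NOT 1=0 G4=G2|G1=0|1=1 -> 01101
Step 3: G0=0(const) G1=G2|G3=1|0=1 G2=G4=1 G3=NOT G4=NOT 1=0 G4=G2|G1=1|1=1 -> 01101

01101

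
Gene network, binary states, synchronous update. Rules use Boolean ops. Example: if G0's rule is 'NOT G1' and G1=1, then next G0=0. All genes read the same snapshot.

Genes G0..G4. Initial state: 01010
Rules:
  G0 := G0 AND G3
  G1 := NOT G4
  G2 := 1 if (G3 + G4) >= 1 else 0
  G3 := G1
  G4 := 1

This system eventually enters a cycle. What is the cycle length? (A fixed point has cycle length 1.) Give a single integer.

Answer: 1

Derivation:
Step 0: 01010
Step 1: G0=G0&G3=0&1=0 G1=NOT G4=NOT 0=1 G2=(1+0>=1)=1 G3=G1=1 G4=1(const) -> 01111
Step 2: G0=G0&G3=0&1=0 G1=NOT G4=NOT 1=0 G2=(1+1>=1)=1 G3=G1=1 G4=1(const) -> 00111
Step 3: G0=G0&G3=0&1=0 G1=NOT G4=NOT 1=0 G2=(1+1>=1)=1 G3=G1=0 G4=1(const) -> 00101
Step 4: G0=G0&G3=0&0=0 G1=NOT G4=NOT 1=0 G2=(0+1>=1)=1 G3=G1=0 G4=1(const) -> 00101
State from step 4 equals state from step 3 -> cycle length 1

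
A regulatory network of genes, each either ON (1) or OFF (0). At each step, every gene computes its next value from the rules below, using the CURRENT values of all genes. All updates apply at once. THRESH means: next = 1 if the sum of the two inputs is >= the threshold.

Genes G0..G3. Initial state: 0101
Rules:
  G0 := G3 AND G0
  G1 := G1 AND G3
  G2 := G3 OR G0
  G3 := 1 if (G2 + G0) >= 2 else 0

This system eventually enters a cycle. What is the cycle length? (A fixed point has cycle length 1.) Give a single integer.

Answer: 1

Derivation:
Step 0: 0101
Step 1: G0=G3&G0=1&0=0 G1=G1&G3=1&1=1 G2=G3|G0=1|0=1 G3=(0+0>=2)=0 -> 0110
Step 2: G0=G3&G0=0&0=0 G1=G1&G3=1&0=0 G2=G3|G0=0|0=0 G3=(1+0>=2)=0 -> 0000
Step 3: G0=G3&G0=0&0=0 G1=G1&G3=0&0=0 G2=G3|G0=0|0=0 G3=(0+0>=2)=0 -> 0000
State from step 3 equals state from step 2 -> cycle length 1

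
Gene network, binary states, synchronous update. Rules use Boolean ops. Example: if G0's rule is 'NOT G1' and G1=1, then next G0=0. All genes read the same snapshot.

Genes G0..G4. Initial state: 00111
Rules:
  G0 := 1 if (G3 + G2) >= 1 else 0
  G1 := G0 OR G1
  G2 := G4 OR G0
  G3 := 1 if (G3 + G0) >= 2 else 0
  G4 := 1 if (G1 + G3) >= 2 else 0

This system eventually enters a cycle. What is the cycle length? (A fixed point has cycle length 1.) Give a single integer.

Step 0: 00111
Step 1: G0=(1+1>=1)=1 G1=G0|G1=0|0=0 G2=G4|G0=1|0=1 G3=(1+0>=2)=0 G4=(0+1>=2)=0 -> 10100
Step 2: G0=(0+1>=1)=1 G1=G0|G1=1|0=1 G2=G4|G0=0|1=1 G3=(0+1>=2)=0 G4=(0+0>=2)=0 -> 11100
Step 3: G0=(0+1>=1)=1 G1=G0|G1=1|1=1 G2=G4|G0=0|1=1 G3=(0+1>=2)=0 G4=(1+0>=2)=0 -> 11100
State from step 3 equals state from step 2 -> cycle length 1

Answer: 1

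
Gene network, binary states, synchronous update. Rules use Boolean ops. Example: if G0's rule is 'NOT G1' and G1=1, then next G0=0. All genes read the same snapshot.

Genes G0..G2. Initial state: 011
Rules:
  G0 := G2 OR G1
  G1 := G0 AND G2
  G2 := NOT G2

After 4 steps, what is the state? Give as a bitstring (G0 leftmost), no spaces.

Step 1: G0=G2|G1=1|1=1 G1=G0&G2=0&1=0 G2=NOT G2=NOT 1=0 -> 100
Step 2: G0=G2|G1=0|0=0 G1=G0&G2=1&0=0 G2=NOT G2=NOT 0=1 -> 001
Step 3: G0=G2|G1=1|0=1 G1=G0&G2=0&1=0 G2=NOT G2=NOT 1=0 -> 100
Step 4: G0=G2|G1=0|0=0 G1=G0&G2=1&0=0 G2=NOT G2=NOT 0=1 -> 001

001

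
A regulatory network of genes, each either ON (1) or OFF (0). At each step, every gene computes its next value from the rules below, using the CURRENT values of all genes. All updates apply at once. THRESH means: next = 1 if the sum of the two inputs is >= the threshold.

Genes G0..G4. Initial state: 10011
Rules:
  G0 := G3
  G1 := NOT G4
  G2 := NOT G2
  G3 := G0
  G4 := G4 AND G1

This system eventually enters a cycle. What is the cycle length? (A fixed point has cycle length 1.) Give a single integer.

Answer: 2

Derivation:
Step 0: 10011
Step 1: G0=G3=1 G1=NOT G4=NOT 1=0 G2=NOT G2=NOT 0=1 G3=G0=1 G4=G4&G1=1&0=0 -> 10110
Step 2: G0=G3=1 G1=NOT G4=NOT 0=1 G2=NOT G2=NOT 1=0 G3=G0=1 G4=G4&G1=0&0=0 -> 11010
Step 3: G0=G3=1 G1=NOT G4=NOT 0=1 G2=NOT G2=NOT 0=1 G3=G0=1 G4=G4&G1=0&1=0 -> 11110
Step 4: G0=G3=1 G1=NOT G4=NOT 0=1 G2=NOT G2=NOT 1=0 G3=G0=1 G4=G4&G1=0&1=0 -> 11010
State from step 4 equals state from step 2 -> cycle length 2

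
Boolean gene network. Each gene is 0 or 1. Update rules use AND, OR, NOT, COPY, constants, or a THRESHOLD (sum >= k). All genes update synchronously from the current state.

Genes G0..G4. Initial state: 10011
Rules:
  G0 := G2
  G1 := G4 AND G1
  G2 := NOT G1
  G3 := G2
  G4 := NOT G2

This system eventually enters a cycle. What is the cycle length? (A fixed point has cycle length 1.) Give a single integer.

Answer: 1

Derivation:
Step 0: 10011
Step 1: G0=G2=0 G1=G4&G1=1&0=0 G2=NOT G1=NOT 0=1 G3=G2=0 G4=NOT G2=NOT 0=1 -> 00101
Step 2: G0=G2=1 G1=G4&G1=1&0=0 G2=NOT G1=NOT 0=1 G3=G2=1 G4=NOT G2=NOT 1=0 -> 10110
Step 3: G0=G2=1 G1=G4&G1=0&0=0 G2=NOT G1=NOT 0=1 G3=G2=1 G4=NOT G2=NOT 1=0 -> 10110
State from step 3 equals state from step 2 -> cycle length 1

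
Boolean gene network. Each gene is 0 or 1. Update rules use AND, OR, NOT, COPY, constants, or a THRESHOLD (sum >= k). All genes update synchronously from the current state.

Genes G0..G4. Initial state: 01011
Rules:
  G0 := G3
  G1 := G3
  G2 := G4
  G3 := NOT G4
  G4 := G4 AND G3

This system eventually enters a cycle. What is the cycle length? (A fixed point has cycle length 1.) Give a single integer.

Answer: 1

Derivation:
Step 0: 01011
Step 1: G0=G3=1 G1=G3=1 G2=G4=1 G3=NOT G4=NOT 1=0 G4=G4&G3=1&1=1 -> 11101
Step 2: G0=G3=0 G1=G3=0 G2=G4=1 G3=NOT G4=NOT 1=0 G4=G4&G3=1&0=0 -> 00100
Step 3: G0=G3=0 G1=G3=0 G2=G4=0 G3=NOT G4=NOT 0=1 G4=G4&G3=0&0=0 -> 00010
Step 4: G0=G3=1 G1=G3=1 G2=G4=0 G3=NOT G4=NOT 0=1 G4=G4&G3=0&1=0 -> 11010
Step 5: G0=G3=1 G1=G3=1 G2=G4=0 G3=NOT G4=NOT 0=1 G4=G4&G3=0&1=0 -> 11010
State from step 5 equals state from step 4 -> cycle length 1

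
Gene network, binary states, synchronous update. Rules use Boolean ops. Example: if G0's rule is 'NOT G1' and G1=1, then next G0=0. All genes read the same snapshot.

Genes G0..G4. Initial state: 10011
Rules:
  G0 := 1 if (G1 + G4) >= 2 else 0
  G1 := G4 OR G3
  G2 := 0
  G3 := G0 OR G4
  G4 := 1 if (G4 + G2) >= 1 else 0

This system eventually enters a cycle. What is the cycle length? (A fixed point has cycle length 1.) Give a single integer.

Answer: 1

Derivation:
Step 0: 10011
Step 1: G0=(0+1>=2)=0 G1=G4|G3=1|1=1 G2=0(const) G3=G0|G4=1|1=1 G4=(1+0>=1)=1 -> 01011
Step 2: G0=(1+1>=2)=1 G1=G4|G3=1|1=1 G2=0(const) G3=G0|G4=0|1=1 G4=(1+0>=1)=1 -> 11011
Step 3: G0=(1+1>=2)=1 G1=G4|G3=1|1=1 G2=0(const) G3=G0|G4=1|1=1 G4=(1+0>=1)=1 -> 11011
State from step 3 equals state from step 2 -> cycle length 1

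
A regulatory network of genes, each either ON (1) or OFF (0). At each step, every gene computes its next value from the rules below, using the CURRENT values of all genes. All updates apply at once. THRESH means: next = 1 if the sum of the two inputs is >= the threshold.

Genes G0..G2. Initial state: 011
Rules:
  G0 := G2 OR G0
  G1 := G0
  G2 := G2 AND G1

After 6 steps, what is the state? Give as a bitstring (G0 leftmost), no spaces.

Step 1: G0=G2|G0=1|0=1 G1=G0=0 G2=G2&G1=1&1=1 -> 101
Step 2: G0=G2|G0=1|1=1 G1=G0=1 G2=G2&G1=1&0=0 -> 110
Step 3: G0=G2|G0=0|1=1 G1=G0=1 G2=G2&G1=0&1=0 -> 110
Step 4: G0=G2|G0=0|1=1 G1=G0=1 G2=G2&G1=0&1=0 -> 110
Step 5: G0=G2|G0=0|1=1 G1=G0=1 G2=G2&G1=0&1=0 -> 110
Step 6: G0=G2|G0=0|1=1 G1=G0=1 G2=G2&G1=0&1=0 -> 110

110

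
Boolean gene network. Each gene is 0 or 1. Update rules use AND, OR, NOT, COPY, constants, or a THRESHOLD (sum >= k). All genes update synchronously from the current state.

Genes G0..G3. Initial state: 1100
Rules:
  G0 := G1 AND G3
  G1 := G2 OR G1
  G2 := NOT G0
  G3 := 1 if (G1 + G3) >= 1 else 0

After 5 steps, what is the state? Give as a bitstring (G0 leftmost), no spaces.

Step 1: G0=G1&G3=1&0=0 G1=G2|G1=0|1=1 G2=NOT G0=NOT 1=0 G3=(1+0>=1)=1 -> 0101
Step 2: G0=G1&G3=1&1=1 G1=G2|G1=0|1=1 G2=NOT G0=NOT 0=1 G3=(1+1>=1)=1 -> 1111
Step 3: G0=G1&G3=1&1=1 G1=G2|G1=1|1=1 G2=NOT G0=NOT 1=0 G3=(1+1>=1)=1 -> 1101
Step 4: G0=G1&G3=1&1=1 G1=G2|G1=0|1=1 G2=NOT G0=NOT 1=0 G3=(1+1>=1)=1 -> 1101
Step 5: G0=G1&G3=1&1=1 G1=G2|G1=0|1=1 G2=NOT G0=NOT 1=0 G3=(1+1>=1)=1 -> 1101

1101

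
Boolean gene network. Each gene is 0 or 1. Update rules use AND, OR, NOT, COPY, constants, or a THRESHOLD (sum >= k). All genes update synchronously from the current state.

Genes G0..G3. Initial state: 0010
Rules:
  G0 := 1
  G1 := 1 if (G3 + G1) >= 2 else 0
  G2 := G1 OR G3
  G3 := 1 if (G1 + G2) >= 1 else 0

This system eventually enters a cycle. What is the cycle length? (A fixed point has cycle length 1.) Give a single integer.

Answer: 2

Derivation:
Step 0: 0010
Step 1: G0=1(const) G1=(0+0>=2)=0 G2=G1|G3=0|0=0 G3=(0+1>=1)=1 -> 1001
Step 2: G0=1(const) G1=(1+0>=2)=0 G2=G1|G3=0|1=1 G3=(0+0>=1)=0 -> 1010
Step 3: G0=1(const) G1=(0+0>=2)=0 G2=G1|G3=0|0=0 G3=(0+1>=1)=1 -> 1001
State from step 3 equals state from step 1 -> cycle length 2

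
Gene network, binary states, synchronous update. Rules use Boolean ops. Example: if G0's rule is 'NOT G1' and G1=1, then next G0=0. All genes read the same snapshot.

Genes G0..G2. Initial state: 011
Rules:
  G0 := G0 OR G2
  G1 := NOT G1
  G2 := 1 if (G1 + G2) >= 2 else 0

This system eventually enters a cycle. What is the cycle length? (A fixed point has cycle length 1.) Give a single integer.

Answer: 2

Derivation:
Step 0: 011
Step 1: G0=G0|G2=0|1=1 G1=NOT G1=NOT 1=0 G2=(1+1>=2)=1 -> 101
Step 2: G0=G0|G2=1|1=1 G1=NOT G1=NOT 0=1 G2=(0+1>=2)=0 -> 110
Step 3: G0=G0|G2=1|0=1 G1=NOT G1=NOT 1=0 G2=(1+0>=2)=0 -> 100
Step 4: G0=G0|G2=1|0=1 G1=NOT G1=NOT 0=1 G2=(0+0>=2)=0 -> 110
State from step 4 equals state from step 2 -> cycle length 2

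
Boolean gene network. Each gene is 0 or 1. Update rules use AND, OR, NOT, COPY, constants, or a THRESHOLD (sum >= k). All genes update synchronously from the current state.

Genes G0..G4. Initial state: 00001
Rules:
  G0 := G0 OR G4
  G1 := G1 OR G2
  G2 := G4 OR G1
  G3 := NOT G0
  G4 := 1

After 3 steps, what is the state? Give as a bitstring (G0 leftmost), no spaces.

Step 1: G0=G0|G4=0|1=1 G1=G1|G2=0|0=0 G2=G4|G1=1|0=1 G3=NOT G0=NOT 0=1 G4=1(const) -> 10111
Step 2: G0=G0|G4=1|1=1 G1=G1|G2=0|1=1 G2=G4|G1=1|0=1 G3=NOT G0=NOT 1=0 G4=1(const) -> 11101
Step 3: G0=G0|G4=1|1=1 G1=G1|G2=1|1=1 G2=G4|G1=1|1=1 G3=NOT G0=NOT 1=0 G4=1(const) -> 11101

11101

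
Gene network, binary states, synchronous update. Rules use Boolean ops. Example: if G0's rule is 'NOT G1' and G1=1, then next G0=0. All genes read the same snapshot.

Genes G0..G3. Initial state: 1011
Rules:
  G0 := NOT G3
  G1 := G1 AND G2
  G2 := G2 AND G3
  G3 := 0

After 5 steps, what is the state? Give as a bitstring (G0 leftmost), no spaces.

Step 1: G0=NOT G3=NOT 1=0 G1=G1&G2=0&1=0 G2=G2&G3=1&1=1 G3=0(const) -> 0010
Step 2: G0=NOT G3=NOT 0=1 G1=G1&G2=0&1=0 G2=G2&G3=1&0=0 G3=0(const) -> 1000
Step 3: G0=NOT G3=NOT 0=1 G1=G1&G2=0&0=0 G2=G2&G3=0&0=0 G3=0(const) -> 1000
Step 4: G0=NOT G3=NOT 0=1 G1=G1&G2=0&0=0 G2=G2&G3=0&0=0 G3=0(const) -> 1000
Step 5: G0=NOT G3=NOT 0=1 G1=G1&G2=0&0=0 G2=G2&G3=0&0=0 G3=0(const) -> 1000

1000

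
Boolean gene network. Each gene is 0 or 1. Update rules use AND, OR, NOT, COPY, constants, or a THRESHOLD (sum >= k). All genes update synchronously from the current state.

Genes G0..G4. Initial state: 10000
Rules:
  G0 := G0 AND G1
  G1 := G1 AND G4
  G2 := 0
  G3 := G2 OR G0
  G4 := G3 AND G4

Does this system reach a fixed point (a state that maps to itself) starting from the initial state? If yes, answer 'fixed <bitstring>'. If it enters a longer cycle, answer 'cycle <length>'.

Answer: fixed 00000

Derivation:
Step 0: 10000
Step 1: G0=G0&G1=1&0=0 G1=G1&G4=0&0=0 G2=0(const) G3=G2|G0=0|1=1 G4=G3&G4=0&0=0 -> 00010
Step 2: G0=G0&G1=0&0=0 G1=G1&G4=0&0=0 G2=0(const) G3=G2|G0=0|0=0 G4=G3&G4=1&0=0 -> 00000
Step 3: G0=G0&G1=0&0=0 G1=G1&G4=0&0=0 G2=0(const) G3=G2|G0=0|0=0 G4=G3&G4=0&0=0 -> 00000
Fixed point reached at step 2: 00000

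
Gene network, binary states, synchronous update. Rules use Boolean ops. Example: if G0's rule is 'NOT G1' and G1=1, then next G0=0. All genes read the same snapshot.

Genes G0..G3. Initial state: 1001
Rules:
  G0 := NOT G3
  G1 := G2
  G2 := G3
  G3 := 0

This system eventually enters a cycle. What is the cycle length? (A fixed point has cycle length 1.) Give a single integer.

Answer: 1

Derivation:
Step 0: 1001
Step 1: G0=NOT G3=NOT 1=0 G1=G2=0 G2=G3=1 G3=0(const) -> 0010
Step 2: G0=NOT G3=NOT 0=1 G1=G2=1 G2=G3=0 G3=0(const) -> 1100
Step 3: G0=NOT G3=NOT 0=1 G1=G2=0 G2=G3=0 G3=0(const) -> 1000
Step 4: G0=NOT G3=NOT 0=1 G1=G2=0 G2=G3=0 G3=0(const) -> 1000
State from step 4 equals state from step 3 -> cycle length 1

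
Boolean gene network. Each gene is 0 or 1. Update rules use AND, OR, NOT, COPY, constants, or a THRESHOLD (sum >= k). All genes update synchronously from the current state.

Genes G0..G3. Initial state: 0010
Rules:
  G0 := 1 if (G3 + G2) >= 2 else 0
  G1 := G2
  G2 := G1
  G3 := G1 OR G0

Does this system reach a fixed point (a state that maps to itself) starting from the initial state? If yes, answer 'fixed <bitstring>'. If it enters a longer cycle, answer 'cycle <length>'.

Answer: cycle 2

Derivation:
Step 0: 0010
Step 1: G0=(0+1>=2)=0 G1=G2=1 G2=G1=0 G3=G1|G0=0|0=0 -> 0100
Step 2: G0=(0+0>=2)=0 G1=G2=0 G2=G1=1 G3=G1|G0=1|0=1 -> 0011
Step 3: G0=(1+1>=2)=1 G1=G2=1 G2=G1=0 G3=G1|G0=0|0=0 -> 1100
Step 4: G0=(0+0>=2)=0 G1=G2=0 G2=G1=1 G3=G1|G0=1|1=1 -> 0011
Cycle of length 2 starting at step 2 -> no fixed point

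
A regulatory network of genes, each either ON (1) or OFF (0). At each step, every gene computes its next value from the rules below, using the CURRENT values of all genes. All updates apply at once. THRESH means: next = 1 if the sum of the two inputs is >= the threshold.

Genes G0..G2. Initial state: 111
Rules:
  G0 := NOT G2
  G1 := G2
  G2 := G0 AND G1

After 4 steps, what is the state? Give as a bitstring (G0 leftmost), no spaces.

Step 1: G0=NOT G2=NOT 1=0 G1=G2=1 G2=G0&G1=1&1=1 -> 011
Step 2: G0=NOT G2=NOT 1=0 G1=G2=1 G2=G0&G1=0&1=0 -> 010
Step 3: G0=NOT G2=NOT 0=1 G1=G2=0 G2=G0&G1=0&1=0 -> 100
Step 4: G0=NOT G2=NOT 0=1 G1=G2=0 G2=G0&G1=1&0=0 -> 100

100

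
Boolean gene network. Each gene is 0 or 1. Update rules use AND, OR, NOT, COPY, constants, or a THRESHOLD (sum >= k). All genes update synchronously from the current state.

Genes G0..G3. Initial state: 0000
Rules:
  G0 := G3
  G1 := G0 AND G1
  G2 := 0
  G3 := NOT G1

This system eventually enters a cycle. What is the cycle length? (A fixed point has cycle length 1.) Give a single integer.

Step 0: 0000
Step 1: G0=G3=0 G1=G0&G1=0&0=0 G2=0(const) G3=NOT G1=NOT 0=1 -> 0001
Step 2: G0=G3=1 G1=G0&G1=0&0=0 G2=0(const) G3=NOT G1=NOT 0=1 -> 1001
Step 3: G0=G3=1 G1=G0&G1=1&0=0 G2=0(const) G3=NOT G1=NOT 0=1 -> 1001
State from step 3 equals state from step 2 -> cycle length 1

Answer: 1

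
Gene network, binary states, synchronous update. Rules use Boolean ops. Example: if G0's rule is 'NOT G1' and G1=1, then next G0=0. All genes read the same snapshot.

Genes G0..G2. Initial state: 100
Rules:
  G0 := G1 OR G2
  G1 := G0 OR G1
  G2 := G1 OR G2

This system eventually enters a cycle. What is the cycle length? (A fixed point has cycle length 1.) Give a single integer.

Answer: 1

Derivation:
Step 0: 100
Step 1: G0=G1|G2=0|0=0 G1=G0|G1=1|0=1 G2=G1|G2=0|0=0 -> 010
Step 2: G0=G1|G2=1|0=1 G1=G0|G1=0|1=1 G2=G1|G2=1|0=1 -> 111
Step 3: G0=G1|G2=1|1=1 G1=G0|G1=1|1=1 G2=G1|G2=1|1=1 -> 111
State from step 3 equals state from step 2 -> cycle length 1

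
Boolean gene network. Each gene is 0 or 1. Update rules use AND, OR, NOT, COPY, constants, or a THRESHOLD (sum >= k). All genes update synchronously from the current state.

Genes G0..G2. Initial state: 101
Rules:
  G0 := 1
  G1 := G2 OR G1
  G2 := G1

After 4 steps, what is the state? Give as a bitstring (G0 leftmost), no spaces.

Step 1: G0=1(const) G1=G2|G1=1|0=1 G2=G1=0 -> 110
Step 2: G0=1(const) G1=G2|G1=0|1=1 G2=G1=1 -> 111
Step 3: G0=1(const) G1=G2|G1=1|1=1 G2=G1=1 -> 111
Step 4: G0=1(const) G1=G2|G1=1|1=1 G2=G1=1 -> 111

111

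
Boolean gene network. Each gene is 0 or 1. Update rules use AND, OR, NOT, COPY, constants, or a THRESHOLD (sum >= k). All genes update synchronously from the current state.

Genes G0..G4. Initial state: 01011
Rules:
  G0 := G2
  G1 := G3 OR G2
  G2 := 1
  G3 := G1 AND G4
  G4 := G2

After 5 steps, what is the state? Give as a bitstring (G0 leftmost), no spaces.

Step 1: G0=G2=0 G1=G3|G2=1|0=1 G2=1(const) G3=G1&G4=1&1=1 G4=G2=0 -> 01110
Step 2: G0=G2=1 G1=G3|G2=1|1=1 G2=1(const) G3=G1&G4=1&0=0 G4=G2=1 -> 11101
Step 3: G0=G2=1 G1=G3|G2=0|1=1 G2=1(const) G3=G1&G4=1&1=1 G4=G2=1 -> 11111
Step 4: G0=G2=1 G1=G3|G2=1|1=1 G2=1(const) G3=G1&G4=1&1=1 G4=G2=1 -> 11111
Step 5: G0=G2=1 G1=G3|G2=1|1=1 G2=1(const) G3=G1&G4=1&1=1 G4=G2=1 -> 11111

11111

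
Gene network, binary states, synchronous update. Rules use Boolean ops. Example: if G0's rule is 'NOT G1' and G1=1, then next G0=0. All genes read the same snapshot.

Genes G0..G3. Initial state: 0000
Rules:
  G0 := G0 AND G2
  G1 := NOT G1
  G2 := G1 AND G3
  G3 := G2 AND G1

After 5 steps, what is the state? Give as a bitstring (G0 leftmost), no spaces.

Step 1: G0=G0&G2=0&0=0 G1=NOT G1=NOT 0=1 G2=G1&G3=0&0=0 G3=G2&G1=0&0=0 -> 0100
Step 2: G0=G0&G2=0&0=0 G1=NOT G1=NOT 1=0 G2=G1&G3=1&0=0 G3=G2&G1=0&1=0 -> 0000
Step 3: G0=G0&G2=0&0=0 G1=NOT G1=NOT 0=1 G2=G1&G3=0&0=0 G3=G2&G1=0&0=0 -> 0100
Step 4: G0=G0&G2=0&0=0 G1=NOT G1=NOT 1=0 G2=G1&G3=1&0=0 G3=G2&G1=0&1=0 -> 0000
Step 5: G0=G0&G2=0&0=0 G1=NOT G1=NOT 0=1 G2=G1&G3=0&0=0 G3=G2&G1=0&0=0 -> 0100

0100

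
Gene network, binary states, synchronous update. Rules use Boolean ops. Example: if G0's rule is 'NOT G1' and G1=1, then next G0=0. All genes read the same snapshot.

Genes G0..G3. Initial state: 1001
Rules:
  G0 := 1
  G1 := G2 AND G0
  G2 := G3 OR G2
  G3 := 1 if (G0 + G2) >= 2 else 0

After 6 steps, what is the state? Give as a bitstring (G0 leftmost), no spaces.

Step 1: G0=1(const) G1=G2&G0=0&1=0 G2=G3|G2=1|0=1 G3=(1+0>=2)=0 -> 1010
Step 2: G0=1(const) G1=G2&G0=1&1=1 G2=G3|G2=0|1=1 G3=(1+1>=2)=1 -> 1111
Step 3: G0=1(const) G1=G2&G0=1&1=1 G2=G3|G2=1|1=1 G3=(1+1>=2)=1 -> 1111
Step 4: G0=1(const) G1=G2&G0=1&1=1 G2=G3|G2=1|1=1 G3=(1+1>=2)=1 -> 1111
Step 5: G0=1(const) G1=G2&G0=1&1=1 G2=G3|G2=1|1=1 G3=(1+1>=2)=1 -> 1111
Step 6: G0=1(const) G1=G2&G0=1&1=1 G2=G3|G2=1|1=1 G3=(1+1>=2)=1 -> 1111

1111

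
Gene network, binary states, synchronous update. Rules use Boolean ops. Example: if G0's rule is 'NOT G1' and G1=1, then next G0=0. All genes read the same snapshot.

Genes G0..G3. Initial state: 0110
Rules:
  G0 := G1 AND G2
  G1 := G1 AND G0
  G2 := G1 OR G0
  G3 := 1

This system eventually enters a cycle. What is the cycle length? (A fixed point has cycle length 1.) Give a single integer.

Answer: 1

Derivation:
Step 0: 0110
Step 1: G0=G1&G2=1&1=1 G1=G1&G0=1&0=0 G2=G1|G0=1|0=1 G3=1(const) -> 1011
Step 2: G0=G1&G2=0&1=0 G1=G1&G0=0&1=0 G2=G1|G0=0|1=1 G3=1(const) -> 0011
Step 3: G0=G1&G2=0&1=0 G1=G1&G0=0&0=0 G2=G1|G0=0|0=0 G3=1(const) -> 0001
Step 4: G0=G1&G2=0&0=0 G1=G1&G0=0&0=0 G2=G1|G0=0|0=0 G3=1(const) -> 0001
State from step 4 equals state from step 3 -> cycle length 1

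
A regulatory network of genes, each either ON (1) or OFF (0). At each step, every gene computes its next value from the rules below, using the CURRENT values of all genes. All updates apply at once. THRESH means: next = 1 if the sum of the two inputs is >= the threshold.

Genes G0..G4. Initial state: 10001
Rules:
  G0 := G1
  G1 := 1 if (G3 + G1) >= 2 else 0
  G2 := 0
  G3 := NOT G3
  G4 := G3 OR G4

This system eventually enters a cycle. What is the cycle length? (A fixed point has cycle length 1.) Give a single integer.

Answer: 2

Derivation:
Step 0: 10001
Step 1: G0=G1=0 G1=(0+0>=2)=0 G2=0(const) G3=NOT G3=NOT 0=1 G4=G3|G4=0|1=1 -> 00011
Step 2: G0=G1=0 G1=(1+0>=2)=0 G2=0(const) G3=NOT G3=NOT 1=0 G4=G3|G4=1|1=1 -> 00001
Step 3: G0=G1=0 G1=(0+0>=2)=0 G2=0(const) G3=NOT G3=NOT 0=1 G4=G3|G4=0|1=1 -> 00011
State from step 3 equals state from step 1 -> cycle length 2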